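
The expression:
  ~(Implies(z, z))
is never true.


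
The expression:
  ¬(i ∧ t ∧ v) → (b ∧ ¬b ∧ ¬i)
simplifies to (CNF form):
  i ∧ t ∧ v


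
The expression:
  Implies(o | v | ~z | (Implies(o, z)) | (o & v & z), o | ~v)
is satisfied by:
  {o: True, v: False}
  {v: False, o: False}
  {v: True, o: True}


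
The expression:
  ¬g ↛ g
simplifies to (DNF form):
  True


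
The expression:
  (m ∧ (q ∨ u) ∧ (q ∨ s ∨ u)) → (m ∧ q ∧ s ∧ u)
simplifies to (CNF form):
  (q ∨ ¬m ∨ ¬q) ∧ (q ∨ ¬m ∨ ¬u) ∧ (s ∨ ¬m ∨ ¬q) ∧ (s ∨ ¬m ∨ ¬u) ∧ (u ∨ ¬m ∨ ¬q) ∧ (u ∨ ¬m ∨ ¬u)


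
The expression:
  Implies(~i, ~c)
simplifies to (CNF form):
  i | ~c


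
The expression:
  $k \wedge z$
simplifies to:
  $k \wedge z$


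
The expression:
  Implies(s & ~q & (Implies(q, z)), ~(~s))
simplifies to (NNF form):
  True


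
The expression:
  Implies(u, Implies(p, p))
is always true.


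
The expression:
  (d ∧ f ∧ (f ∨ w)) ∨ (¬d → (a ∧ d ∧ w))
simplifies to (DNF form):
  d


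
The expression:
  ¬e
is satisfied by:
  {e: False}


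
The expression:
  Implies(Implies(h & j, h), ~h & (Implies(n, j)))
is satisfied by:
  {j: True, h: False, n: False}
  {j: False, h: False, n: False}
  {n: True, j: True, h: False}


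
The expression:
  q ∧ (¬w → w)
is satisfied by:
  {w: True, q: True}


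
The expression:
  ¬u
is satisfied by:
  {u: False}


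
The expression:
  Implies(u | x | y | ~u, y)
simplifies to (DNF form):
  y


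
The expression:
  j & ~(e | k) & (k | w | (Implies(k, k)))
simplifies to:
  j & ~e & ~k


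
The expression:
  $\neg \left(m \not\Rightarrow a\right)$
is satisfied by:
  {a: True, m: False}
  {m: False, a: False}
  {m: True, a: True}


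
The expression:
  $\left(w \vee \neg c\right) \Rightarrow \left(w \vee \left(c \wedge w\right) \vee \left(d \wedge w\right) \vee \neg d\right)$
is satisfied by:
  {c: True, w: True, d: False}
  {c: True, w: False, d: False}
  {w: True, c: False, d: False}
  {c: False, w: False, d: False}
  {d: True, c: True, w: True}
  {d: True, c: True, w: False}
  {d: True, w: True, c: False}


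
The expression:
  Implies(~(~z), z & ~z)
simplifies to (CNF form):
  ~z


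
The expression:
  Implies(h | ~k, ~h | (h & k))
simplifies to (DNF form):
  k | ~h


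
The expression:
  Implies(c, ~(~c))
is always true.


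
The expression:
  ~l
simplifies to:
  ~l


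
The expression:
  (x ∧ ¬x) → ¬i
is always true.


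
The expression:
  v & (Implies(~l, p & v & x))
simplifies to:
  v & (l | p) & (l | x)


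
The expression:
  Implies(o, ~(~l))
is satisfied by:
  {l: True, o: False}
  {o: False, l: False}
  {o: True, l: True}


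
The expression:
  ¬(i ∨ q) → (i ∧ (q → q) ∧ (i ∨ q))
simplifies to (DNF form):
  i ∨ q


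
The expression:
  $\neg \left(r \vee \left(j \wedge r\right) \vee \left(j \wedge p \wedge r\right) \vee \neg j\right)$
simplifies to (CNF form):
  $j \wedge \neg r$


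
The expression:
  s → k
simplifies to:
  k ∨ ¬s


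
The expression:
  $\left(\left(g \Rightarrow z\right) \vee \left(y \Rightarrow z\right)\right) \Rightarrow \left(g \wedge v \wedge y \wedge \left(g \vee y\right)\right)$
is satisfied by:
  {v: True, g: True, y: True, z: False}
  {g: True, y: True, v: False, z: False}
  {z: True, v: True, g: True, y: True}


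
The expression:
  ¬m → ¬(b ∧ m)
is always true.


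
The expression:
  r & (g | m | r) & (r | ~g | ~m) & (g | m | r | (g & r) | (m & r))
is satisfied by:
  {r: True}


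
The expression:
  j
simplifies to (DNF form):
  j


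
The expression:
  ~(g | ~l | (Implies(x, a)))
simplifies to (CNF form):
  l & x & ~a & ~g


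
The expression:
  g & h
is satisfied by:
  {h: True, g: True}


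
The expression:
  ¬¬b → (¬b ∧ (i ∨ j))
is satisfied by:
  {b: False}


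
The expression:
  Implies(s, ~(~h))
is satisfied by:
  {h: True, s: False}
  {s: False, h: False}
  {s: True, h: True}


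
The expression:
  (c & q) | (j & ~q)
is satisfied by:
  {j: True, c: True, q: False}
  {j: True, c: False, q: False}
  {q: True, j: True, c: True}
  {q: True, c: True, j: False}


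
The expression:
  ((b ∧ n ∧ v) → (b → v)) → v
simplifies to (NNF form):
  v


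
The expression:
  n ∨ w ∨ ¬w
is always true.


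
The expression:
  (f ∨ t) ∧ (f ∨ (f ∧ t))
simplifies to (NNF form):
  f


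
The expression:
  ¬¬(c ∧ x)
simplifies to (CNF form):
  c ∧ x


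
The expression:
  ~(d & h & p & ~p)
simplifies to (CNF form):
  True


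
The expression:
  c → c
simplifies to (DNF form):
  True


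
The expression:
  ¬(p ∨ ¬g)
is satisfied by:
  {g: True, p: False}


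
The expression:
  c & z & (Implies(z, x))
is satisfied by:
  {c: True, z: True, x: True}


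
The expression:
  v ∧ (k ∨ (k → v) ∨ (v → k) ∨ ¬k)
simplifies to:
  v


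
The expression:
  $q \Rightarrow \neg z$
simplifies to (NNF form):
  $\neg q \vee \neg z$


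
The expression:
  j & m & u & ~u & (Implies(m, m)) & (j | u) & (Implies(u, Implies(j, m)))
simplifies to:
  False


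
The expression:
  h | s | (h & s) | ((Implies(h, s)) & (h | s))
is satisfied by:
  {s: True, h: True}
  {s: True, h: False}
  {h: True, s: False}


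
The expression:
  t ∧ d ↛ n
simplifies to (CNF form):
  d ∧ t ∧ ¬n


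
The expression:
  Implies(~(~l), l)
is always true.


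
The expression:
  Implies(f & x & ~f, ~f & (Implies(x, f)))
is always true.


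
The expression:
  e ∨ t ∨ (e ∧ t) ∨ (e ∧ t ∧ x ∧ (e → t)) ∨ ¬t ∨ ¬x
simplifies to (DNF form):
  True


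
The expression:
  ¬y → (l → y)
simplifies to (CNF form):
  y ∨ ¬l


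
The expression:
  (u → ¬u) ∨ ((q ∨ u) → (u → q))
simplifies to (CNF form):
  q ∨ ¬u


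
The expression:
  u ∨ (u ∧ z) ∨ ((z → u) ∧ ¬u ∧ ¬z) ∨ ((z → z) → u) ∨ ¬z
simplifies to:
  u ∨ ¬z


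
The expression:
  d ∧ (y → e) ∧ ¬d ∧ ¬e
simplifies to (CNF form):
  False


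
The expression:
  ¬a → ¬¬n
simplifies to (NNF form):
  a ∨ n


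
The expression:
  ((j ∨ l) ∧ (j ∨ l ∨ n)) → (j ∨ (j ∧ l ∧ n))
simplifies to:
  j ∨ ¬l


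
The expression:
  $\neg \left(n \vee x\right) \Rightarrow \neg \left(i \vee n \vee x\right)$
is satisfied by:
  {n: True, x: True, i: False}
  {n: True, i: False, x: False}
  {x: True, i: False, n: False}
  {x: False, i: False, n: False}
  {n: True, x: True, i: True}
  {n: True, i: True, x: False}
  {x: True, i: True, n: False}


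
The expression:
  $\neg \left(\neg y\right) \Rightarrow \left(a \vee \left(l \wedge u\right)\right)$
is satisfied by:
  {a: True, u: True, l: True, y: False}
  {a: True, u: True, l: False, y: False}
  {a: True, l: True, u: False, y: False}
  {a: True, l: False, u: False, y: False}
  {u: True, l: True, a: False, y: False}
  {u: True, a: False, l: False, y: False}
  {u: False, l: True, a: False, y: False}
  {u: False, a: False, l: False, y: False}
  {a: True, y: True, u: True, l: True}
  {a: True, y: True, u: True, l: False}
  {a: True, y: True, l: True, u: False}
  {a: True, y: True, l: False, u: False}
  {y: True, u: True, l: True, a: False}


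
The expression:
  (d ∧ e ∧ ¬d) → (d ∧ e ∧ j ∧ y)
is always true.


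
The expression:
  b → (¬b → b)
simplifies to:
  True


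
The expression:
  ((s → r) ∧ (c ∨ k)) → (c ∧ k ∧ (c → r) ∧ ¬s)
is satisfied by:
  {s: True, k: False, c: False, r: False}
  {s: False, k: False, c: False, r: False}
  {r: True, s: True, k: False, c: False}
  {r: True, s: False, k: False, c: False}
  {s: True, c: True, r: False, k: False}
  {s: True, k: True, r: False, c: False}
  {s: True, c: True, k: True, r: False}
  {r: True, c: True, k: True, s: False}


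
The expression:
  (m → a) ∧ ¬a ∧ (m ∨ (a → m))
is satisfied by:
  {a: False, m: False}


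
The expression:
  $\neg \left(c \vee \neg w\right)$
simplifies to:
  $w \wedge \neg c$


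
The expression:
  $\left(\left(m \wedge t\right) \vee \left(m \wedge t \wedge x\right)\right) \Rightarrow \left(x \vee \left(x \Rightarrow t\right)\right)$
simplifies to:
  $\text{True}$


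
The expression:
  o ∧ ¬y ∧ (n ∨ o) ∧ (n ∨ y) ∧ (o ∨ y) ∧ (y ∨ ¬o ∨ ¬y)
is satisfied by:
  {o: True, n: True, y: False}


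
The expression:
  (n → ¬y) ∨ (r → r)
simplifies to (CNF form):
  True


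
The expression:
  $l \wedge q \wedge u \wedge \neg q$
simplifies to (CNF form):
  $\text{False}$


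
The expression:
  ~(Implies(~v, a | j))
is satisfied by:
  {v: False, j: False, a: False}


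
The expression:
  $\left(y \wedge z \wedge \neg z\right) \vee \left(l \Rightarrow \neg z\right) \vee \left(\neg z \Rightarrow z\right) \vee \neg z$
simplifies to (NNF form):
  $\text{True}$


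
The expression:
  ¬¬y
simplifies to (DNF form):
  y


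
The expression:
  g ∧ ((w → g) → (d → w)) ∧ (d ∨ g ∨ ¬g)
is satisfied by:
  {w: True, g: True, d: False}
  {g: True, d: False, w: False}
  {d: True, w: True, g: True}


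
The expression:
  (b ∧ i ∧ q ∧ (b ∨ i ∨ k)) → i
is always true.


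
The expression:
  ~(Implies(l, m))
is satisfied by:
  {l: True, m: False}


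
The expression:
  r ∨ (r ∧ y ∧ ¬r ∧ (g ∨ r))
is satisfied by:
  {r: True}


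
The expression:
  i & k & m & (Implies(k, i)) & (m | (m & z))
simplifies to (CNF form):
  i & k & m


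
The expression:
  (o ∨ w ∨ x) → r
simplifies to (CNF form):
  (r ∨ ¬o) ∧ (r ∨ ¬w) ∧ (r ∨ ¬x)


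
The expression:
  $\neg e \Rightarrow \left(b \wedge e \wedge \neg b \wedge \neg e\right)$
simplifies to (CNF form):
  $e$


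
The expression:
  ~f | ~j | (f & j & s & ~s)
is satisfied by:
  {j: False, f: False}
  {f: True, j: False}
  {j: True, f: False}


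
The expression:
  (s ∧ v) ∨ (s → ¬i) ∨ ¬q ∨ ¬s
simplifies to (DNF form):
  v ∨ ¬i ∨ ¬q ∨ ¬s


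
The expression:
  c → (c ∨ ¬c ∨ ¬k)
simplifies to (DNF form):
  True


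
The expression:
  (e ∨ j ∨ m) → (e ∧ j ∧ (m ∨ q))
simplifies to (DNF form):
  (e ∧ j ∧ m) ∨ (e ∧ j ∧ q) ∨ (e ∧ j ∧ ¬j) ∨ (e ∧ m ∧ ¬e) ∨ (e ∧ q ∧ ¬e) ∨ (e ∧ ¬e ∧ ¬j) ∨ (j ∧ ¬j ∧ ¬m) ∨ (¬e ∧ ¬j ∧ ¬m) ∨ (e ∧ j ∧ m ∧ ¬j) ∨ (e ∧ j ∧ m ∧ ¬m) ∨ (e ∧ j ∧ q ∧ ¬j) ∨ (e ∧ j ∧ q ∧ ¬m) ∨ (e ∧ j ∧ ¬j ∧ ¬m) ∨ (e ∧ m ∧ ¬e ∧ ¬j) ∨ (e ∧ m ∧ ¬e ∧ ¬m) ∨ (e ∧ q ∧ ¬e ∧ ¬j) ∨ (e ∧ q ∧ ¬e ∧ ¬m) ∨ (e ∧ ¬e ∧ ¬j ∧ ¬m) ∨ (j ∧ m ∧ ¬j ∧ ¬m) ∨ (j ∧ q ∧ ¬j ∧ ¬m) ∨ (m ∧ ¬e ∧ ¬j ∧ ¬m) ∨ (q ∧ ¬e ∧ ¬j ∧ ¬m)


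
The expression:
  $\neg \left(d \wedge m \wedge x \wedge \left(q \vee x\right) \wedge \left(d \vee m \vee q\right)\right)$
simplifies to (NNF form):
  $\neg d \vee \neg m \vee \neg x$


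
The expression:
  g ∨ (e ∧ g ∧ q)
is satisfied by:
  {g: True}


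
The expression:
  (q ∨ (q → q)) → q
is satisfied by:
  {q: True}


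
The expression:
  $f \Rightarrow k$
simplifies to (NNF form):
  $k \vee \neg f$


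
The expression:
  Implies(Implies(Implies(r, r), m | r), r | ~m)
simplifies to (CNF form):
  r | ~m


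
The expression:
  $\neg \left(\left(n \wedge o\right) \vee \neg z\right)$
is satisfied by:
  {z: True, o: False, n: False}
  {z: True, n: True, o: False}
  {z: True, o: True, n: False}


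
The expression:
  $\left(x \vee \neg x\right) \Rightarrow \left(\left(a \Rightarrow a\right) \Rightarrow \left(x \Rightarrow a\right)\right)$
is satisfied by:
  {a: True, x: False}
  {x: False, a: False}
  {x: True, a: True}


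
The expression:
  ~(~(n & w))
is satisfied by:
  {w: True, n: True}


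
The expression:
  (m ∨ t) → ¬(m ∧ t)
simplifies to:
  ¬m ∨ ¬t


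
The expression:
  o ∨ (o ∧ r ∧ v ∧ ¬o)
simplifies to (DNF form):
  o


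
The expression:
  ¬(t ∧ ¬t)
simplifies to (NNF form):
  True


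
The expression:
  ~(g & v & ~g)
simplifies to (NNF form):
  True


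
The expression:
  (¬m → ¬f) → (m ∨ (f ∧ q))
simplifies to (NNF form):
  f ∨ m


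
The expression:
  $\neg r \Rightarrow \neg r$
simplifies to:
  $\text{True}$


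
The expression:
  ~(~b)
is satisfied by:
  {b: True}


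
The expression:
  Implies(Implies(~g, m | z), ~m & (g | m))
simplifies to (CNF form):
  ~m & (g | ~z)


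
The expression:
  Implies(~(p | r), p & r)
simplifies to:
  p | r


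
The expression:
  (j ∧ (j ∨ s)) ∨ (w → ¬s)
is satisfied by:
  {j: True, s: False, w: False}
  {s: False, w: False, j: False}
  {j: True, w: True, s: False}
  {w: True, s: False, j: False}
  {j: True, s: True, w: False}
  {s: True, j: False, w: False}
  {j: True, w: True, s: True}


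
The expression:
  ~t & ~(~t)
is never true.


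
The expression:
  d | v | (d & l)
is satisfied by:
  {d: True, v: True}
  {d: True, v: False}
  {v: True, d: False}


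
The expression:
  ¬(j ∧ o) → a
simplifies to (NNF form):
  a ∨ (j ∧ o)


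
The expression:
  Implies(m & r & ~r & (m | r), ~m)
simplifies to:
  True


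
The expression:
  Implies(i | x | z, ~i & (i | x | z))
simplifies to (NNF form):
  ~i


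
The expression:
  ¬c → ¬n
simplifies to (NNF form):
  c ∨ ¬n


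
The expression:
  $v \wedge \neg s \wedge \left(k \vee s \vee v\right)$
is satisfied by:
  {v: True, s: False}


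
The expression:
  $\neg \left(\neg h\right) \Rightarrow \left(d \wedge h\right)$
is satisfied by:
  {d: True, h: False}
  {h: False, d: False}
  {h: True, d: True}


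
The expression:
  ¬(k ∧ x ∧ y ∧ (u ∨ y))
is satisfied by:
  {k: False, y: False, x: False}
  {x: True, k: False, y: False}
  {y: True, k: False, x: False}
  {x: True, y: True, k: False}
  {k: True, x: False, y: False}
  {x: True, k: True, y: False}
  {y: True, k: True, x: False}


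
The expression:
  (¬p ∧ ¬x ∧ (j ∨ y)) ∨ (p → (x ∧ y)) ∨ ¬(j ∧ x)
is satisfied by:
  {y: True, p: False, x: False, j: False}
  {y: False, p: False, x: False, j: False}
  {j: True, y: True, p: False, x: False}
  {j: True, y: False, p: False, x: False}
  {y: True, x: True, j: False, p: False}
  {x: True, j: False, p: False, y: False}
  {j: True, x: True, y: True, p: False}
  {j: True, x: True, y: False, p: False}
  {y: True, p: True, j: False, x: False}
  {p: True, j: False, x: False, y: False}
  {y: True, j: True, p: True, x: False}
  {j: True, p: True, y: False, x: False}
  {y: True, x: True, p: True, j: False}
  {x: True, p: True, j: False, y: False}
  {j: True, x: True, p: True, y: True}


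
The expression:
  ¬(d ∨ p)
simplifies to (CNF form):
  ¬d ∧ ¬p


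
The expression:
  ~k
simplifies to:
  ~k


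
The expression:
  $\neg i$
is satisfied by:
  {i: False}


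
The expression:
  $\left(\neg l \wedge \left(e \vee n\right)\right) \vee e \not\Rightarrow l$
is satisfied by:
  {n: True, e: True, l: False}
  {n: True, e: False, l: False}
  {e: True, n: False, l: False}


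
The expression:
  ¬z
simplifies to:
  ¬z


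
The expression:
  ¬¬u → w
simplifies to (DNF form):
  w ∨ ¬u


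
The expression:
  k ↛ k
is never true.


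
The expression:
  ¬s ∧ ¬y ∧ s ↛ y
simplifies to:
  False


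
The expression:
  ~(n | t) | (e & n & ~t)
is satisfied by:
  {e: True, t: False, n: False}
  {t: False, n: False, e: False}
  {n: True, e: True, t: False}


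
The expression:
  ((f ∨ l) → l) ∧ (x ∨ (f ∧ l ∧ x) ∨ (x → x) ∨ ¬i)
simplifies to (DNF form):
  l ∨ ¬f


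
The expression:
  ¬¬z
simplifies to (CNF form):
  z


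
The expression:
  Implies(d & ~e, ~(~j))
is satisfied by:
  {e: True, j: True, d: False}
  {e: True, j: False, d: False}
  {j: True, e: False, d: False}
  {e: False, j: False, d: False}
  {d: True, e: True, j: True}
  {d: True, e: True, j: False}
  {d: True, j: True, e: False}


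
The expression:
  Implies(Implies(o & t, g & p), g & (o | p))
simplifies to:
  (g & o) | (g & p) | (o & t)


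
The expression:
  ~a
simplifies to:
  ~a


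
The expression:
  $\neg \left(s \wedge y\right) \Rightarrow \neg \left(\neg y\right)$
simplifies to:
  $y$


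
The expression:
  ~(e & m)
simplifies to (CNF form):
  ~e | ~m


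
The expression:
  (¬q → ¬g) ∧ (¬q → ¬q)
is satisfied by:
  {q: True, g: False}
  {g: False, q: False}
  {g: True, q: True}


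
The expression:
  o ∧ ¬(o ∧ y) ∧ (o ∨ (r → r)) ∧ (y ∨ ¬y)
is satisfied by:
  {o: True, y: False}


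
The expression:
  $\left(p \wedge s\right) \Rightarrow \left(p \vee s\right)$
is always true.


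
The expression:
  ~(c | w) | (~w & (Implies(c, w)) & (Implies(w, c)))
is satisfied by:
  {w: False, c: False}


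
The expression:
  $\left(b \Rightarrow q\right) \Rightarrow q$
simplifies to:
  $b \vee q$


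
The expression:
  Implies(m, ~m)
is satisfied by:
  {m: False}


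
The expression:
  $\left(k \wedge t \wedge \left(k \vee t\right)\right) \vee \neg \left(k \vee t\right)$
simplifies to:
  $\left(k \wedge t\right) \vee \left(\neg k \wedge \neg t\right)$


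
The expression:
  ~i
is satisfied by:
  {i: False}


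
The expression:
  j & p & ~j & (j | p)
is never true.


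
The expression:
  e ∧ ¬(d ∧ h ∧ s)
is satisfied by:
  {e: True, s: False, d: False, h: False}
  {h: True, e: True, s: False, d: False}
  {d: True, e: True, s: False, h: False}
  {h: True, d: True, e: True, s: False}
  {s: True, e: True, h: False, d: False}
  {h: True, s: True, e: True, d: False}
  {d: True, s: True, e: True, h: False}


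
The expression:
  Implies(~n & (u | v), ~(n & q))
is always true.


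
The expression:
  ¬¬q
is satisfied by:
  {q: True}


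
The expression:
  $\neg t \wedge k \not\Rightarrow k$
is never true.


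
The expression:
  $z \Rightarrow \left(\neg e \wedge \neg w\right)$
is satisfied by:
  {w: False, z: False, e: False}
  {e: True, w: False, z: False}
  {w: True, e: False, z: False}
  {e: True, w: True, z: False}
  {z: True, e: False, w: False}


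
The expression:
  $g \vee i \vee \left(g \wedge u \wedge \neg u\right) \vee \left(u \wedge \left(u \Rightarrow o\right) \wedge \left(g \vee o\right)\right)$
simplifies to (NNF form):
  $g \vee i \vee \left(o \wedge u\right)$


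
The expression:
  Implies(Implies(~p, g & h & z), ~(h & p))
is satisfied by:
  {p: False, h: False}
  {h: True, p: False}
  {p: True, h: False}


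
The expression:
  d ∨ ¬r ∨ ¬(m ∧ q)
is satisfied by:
  {d: True, m: False, q: False, r: False}
  {d: False, m: False, q: False, r: False}
  {r: True, d: True, m: False, q: False}
  {r: True, d: False, m: False, q: False}
  {d: True, q: True, r: False, m: False}
  {q: True, r: False, m: False, d: False}
  {r: True, q: True, d: True, m: False}
  {r: True, q: True, d: False, m: False}
  {d: True, m: True, r: False, q: False}
  {m: True, r: False, q: False, d: False}
  {d: True, r: True, m: True, q: False}
  {r: True, m: True, d: False, q: False}
  {d: True, q: True, m: True, r: False}
  {q: True, m: True, r: False, d: False}
  {r: True, q: True, m: True, d: True}


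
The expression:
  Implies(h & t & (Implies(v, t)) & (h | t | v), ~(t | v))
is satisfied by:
  {h: False, t: False}
  {t: True, h: False}
  {h: True, t: False}


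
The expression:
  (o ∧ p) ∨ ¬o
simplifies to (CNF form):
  p ∨ ¬o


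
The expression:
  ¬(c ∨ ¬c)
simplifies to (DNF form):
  False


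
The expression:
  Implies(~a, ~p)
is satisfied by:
  {a: True, p: False}
  {p: False, a: False}
  {p: True, a: True}


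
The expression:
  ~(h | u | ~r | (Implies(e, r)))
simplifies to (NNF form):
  False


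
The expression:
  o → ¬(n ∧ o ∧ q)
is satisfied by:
  {o: False, q: False, n: False}
  {n: True, o: False, q: False}
  {q: True, o: False, n: False}
  {n: True, q: True, o: False}
  {o: True, n: False, q: False}
  {n: True, o: True, q: False}
  {q: True, o: True, n: False}


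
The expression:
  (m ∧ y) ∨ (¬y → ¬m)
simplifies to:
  y ∨ ¬m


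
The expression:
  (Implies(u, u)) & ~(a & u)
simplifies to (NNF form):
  ~a | ~u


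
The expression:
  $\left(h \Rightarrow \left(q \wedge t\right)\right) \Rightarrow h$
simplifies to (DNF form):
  $h$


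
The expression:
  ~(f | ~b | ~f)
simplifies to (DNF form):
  False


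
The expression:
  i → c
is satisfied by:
  {c: True, i: False}
  {i: False, c: False}
  {i: True, c: True}


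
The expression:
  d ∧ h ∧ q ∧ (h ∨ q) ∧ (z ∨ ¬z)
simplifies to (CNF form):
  d ∧ h ∧ q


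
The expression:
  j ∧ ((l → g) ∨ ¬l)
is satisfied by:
  {j: True, g: True, l: False}
  {j: True, l: False, g: False}
  {j: True, g: True, l: True}


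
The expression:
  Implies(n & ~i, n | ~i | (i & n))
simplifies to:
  True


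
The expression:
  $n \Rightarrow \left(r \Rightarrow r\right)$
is always true.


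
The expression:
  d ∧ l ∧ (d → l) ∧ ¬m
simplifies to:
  d ∧ l ∧ ¬m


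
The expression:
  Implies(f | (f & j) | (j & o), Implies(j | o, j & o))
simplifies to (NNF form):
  ~f | (j & o) | (~j & ~o)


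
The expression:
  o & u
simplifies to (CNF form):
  o & u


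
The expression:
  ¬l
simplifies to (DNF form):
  ¬l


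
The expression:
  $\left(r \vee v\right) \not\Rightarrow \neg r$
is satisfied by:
  {r: True}


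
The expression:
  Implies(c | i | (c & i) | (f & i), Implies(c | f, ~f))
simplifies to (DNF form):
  ~f | (~c & ~i)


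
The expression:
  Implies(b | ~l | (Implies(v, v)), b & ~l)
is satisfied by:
  {b: True, l: False}


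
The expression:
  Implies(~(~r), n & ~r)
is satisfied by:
  {r: False}


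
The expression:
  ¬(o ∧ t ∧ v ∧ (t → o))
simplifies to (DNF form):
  ¬o ∨ ¬t ∨ ¬v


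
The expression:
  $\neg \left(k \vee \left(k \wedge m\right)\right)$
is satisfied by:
  {k: False}


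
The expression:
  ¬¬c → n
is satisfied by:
  {n: True, c: False}
  {c: False, n: False}
  {c: True, n: True}


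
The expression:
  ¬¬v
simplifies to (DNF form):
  v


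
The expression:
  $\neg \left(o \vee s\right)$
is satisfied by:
  {o: False, s: False}


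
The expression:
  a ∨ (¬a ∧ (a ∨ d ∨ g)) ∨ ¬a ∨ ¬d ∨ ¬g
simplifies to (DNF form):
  True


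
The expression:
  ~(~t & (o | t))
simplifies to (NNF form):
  t | ~o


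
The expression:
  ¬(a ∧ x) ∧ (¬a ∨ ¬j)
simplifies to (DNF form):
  (¬j ∧ ¬x) ∨ ¬a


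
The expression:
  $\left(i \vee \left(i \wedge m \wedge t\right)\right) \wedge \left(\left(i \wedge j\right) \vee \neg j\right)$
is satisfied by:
  {i: True}


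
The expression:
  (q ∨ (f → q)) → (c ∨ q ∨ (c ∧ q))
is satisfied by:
  {q: True, c: True, f: True}
  {q: True, c: True, f: False}
  {q: True, f: True, c: False}
  {q: True, f: False, c: False}
  {c: True, f: True, q: False}
  {c: True, f: False, q: False}
  {f: True, c: False, q: False}


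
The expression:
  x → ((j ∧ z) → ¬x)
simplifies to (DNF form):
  ¬j ∨ ¬x ∨ ¬z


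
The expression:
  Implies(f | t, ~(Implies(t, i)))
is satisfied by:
  {f: False, t: False, i: False}
  {i: True, f: False, t: False}
  {t: True, f: False, i: False}
  {t: True, f: True, i: False}


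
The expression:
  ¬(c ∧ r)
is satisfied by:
  {c: False, r: False}
  {r: True, c: False}
  {c: True, r: False}


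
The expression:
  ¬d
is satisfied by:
  {d: False}


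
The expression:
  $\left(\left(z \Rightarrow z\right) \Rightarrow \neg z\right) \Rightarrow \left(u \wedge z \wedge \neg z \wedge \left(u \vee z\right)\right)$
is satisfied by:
  {z: True}


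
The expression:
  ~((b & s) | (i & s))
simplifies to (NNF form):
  ~s | (~b & ~i)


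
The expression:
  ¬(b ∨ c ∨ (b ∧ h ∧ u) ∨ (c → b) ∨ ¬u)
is never true.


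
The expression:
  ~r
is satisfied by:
  {r: False}


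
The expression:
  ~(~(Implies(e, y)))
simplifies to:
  y | ~e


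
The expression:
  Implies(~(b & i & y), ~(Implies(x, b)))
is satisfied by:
  {x: True, i: True, y: True, b: False}
  {x: True, i: True, y: False, b: False}
  {x: True, y: True, i: False, b: False}
  {x: True, y: False, i: False, b: False}
  {b: True, x: True, i: True, y: True}
  {b: True, i: True, y: True, x: False}


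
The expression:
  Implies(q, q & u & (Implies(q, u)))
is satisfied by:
  {u: True, q: False}
  {q: False, u: False}
  {q: True, u: True}


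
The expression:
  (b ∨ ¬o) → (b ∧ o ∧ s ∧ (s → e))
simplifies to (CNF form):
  o ∧ (e ∨ ¬b) ∧ (s ∨ ¬b)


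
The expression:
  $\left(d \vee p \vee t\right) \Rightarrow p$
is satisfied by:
  {p: True, d: False, t: False}
  {t: True, p: True, d: False}
  {p: True, d: True, t: False}
  {t: True, p: True, d: True}
  {t: False, d: False, p: False}


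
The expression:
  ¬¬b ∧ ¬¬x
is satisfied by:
  {b: True, x: True}


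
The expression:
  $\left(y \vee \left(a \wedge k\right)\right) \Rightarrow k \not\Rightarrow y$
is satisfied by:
  {y: False}


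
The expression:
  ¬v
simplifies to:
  ¬v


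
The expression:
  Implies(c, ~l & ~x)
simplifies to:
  ~c | (~l & ~x)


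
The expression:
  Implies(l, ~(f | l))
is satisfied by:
  {l: False}


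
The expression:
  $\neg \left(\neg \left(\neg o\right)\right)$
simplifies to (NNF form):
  $\neg o$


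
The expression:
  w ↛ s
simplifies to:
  w ∧ ¬s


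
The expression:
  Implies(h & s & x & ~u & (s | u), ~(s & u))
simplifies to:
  True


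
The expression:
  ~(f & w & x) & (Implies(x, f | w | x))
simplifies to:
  ~f | ~w | ~x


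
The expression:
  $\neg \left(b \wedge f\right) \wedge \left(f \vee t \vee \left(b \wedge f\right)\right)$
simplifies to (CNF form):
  $\left(f \vee t\right) \wedge \left(f \vee \neg f\right) \wedge \left(t \vee \neg b\right) \wedge \left(\neg b \vee \neg f\right)$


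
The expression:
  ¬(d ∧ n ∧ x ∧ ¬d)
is always true.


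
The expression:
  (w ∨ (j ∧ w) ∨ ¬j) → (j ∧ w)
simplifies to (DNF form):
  j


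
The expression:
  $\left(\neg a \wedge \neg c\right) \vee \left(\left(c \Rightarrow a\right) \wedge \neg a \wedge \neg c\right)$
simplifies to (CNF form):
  $\neg a \wedge \neg c$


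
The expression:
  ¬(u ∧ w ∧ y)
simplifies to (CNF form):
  ¬u ∨ ¬w ∨ ¬y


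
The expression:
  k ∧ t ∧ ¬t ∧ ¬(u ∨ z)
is never true.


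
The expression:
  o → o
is always true.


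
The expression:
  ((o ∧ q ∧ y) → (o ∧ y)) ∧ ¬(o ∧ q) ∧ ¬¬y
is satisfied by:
  {y: True, o: False, q: False}
  {y: True, q: True, o: False}
  {y: True, o: True, q: False}


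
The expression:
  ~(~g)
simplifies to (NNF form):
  g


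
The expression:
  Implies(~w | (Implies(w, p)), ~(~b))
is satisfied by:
  {b: True, w: True, p: False}
  {b: True, w: False, p: False}
  {b: True, p: True, w: True}
  {b: True, p: True, w: False}
  {w: True, p: False, b: False}


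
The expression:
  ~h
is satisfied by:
  {h: False}


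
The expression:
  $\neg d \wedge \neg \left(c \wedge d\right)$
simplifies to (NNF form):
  $\neg d$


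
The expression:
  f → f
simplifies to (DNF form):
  True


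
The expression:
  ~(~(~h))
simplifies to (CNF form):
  ~h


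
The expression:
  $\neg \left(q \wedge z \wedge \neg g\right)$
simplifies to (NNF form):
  $g \vee \neg q \vee \neg z$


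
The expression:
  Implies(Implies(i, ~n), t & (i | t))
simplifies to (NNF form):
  t | (i & n)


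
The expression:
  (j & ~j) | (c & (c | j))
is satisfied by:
  {c: True}


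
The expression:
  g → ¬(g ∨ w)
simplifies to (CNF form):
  ¬g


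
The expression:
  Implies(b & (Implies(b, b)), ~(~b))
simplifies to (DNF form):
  True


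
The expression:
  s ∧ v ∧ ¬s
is never true.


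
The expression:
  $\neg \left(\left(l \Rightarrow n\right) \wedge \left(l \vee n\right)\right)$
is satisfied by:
  {n: False}


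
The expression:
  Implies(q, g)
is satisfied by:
  {g: True, q: False}
  {q: False, g: False}
  {q: True, g: True}


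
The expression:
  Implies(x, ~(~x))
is always true.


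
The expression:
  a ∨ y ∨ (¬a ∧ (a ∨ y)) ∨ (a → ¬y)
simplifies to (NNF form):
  True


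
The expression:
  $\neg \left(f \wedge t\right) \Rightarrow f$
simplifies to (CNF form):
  $f$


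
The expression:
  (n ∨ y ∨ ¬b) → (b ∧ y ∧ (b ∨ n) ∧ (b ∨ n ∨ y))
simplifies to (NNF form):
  b ∧ (y ∨ ¬n)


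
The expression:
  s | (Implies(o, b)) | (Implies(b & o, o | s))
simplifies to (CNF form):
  True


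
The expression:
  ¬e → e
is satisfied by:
  {e: True}


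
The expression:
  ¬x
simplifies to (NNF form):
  ¬x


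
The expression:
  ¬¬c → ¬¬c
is always true.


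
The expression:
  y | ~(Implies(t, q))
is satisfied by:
  {y: True, t: True, q: False}
  {y: True, t: False, q: False}
  {y: True, q: True, t: True}
  {y: True, q: True, t: False}
  {t: True, q: False, y: False}


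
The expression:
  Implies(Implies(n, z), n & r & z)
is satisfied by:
  {r: True, n: True, z: False}
  {n: True, z: False, r: False}
  {r: True, z: True, n: True}


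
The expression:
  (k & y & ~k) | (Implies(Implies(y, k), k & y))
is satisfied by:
  {y: True}


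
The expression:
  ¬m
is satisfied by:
  {m: False}


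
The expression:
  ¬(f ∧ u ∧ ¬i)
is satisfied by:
  {i: True, u: False, f: False}
  {u: False, f: False, i: False}
  {f: True, i: True, u: False}
  {f: True, u: False, i: False}
  {i: True, u: True, f: False}
  {u: True, i: False, f: False}
  {f: True, u: True, i: True}


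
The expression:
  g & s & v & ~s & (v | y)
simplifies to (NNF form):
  False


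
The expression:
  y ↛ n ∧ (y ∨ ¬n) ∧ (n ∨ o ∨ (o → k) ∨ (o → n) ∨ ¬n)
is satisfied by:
  {y: True, n: False}


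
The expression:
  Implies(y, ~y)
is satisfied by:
  {y: False}


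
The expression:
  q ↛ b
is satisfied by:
  {q: True, b: False}


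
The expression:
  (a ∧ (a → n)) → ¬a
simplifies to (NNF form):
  ¬a ∨ ¬n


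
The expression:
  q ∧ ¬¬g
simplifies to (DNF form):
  g ∧ q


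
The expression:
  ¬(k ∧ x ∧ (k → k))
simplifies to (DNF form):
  ¬k ∨ ¬x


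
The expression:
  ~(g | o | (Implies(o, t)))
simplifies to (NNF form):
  False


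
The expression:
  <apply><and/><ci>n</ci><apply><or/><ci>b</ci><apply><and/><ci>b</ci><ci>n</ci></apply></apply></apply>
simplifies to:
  <apply><and/><ci>b</ci><ci>n</ci></apply>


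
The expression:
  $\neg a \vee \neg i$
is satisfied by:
  {a: False, i: False}
  {i: True, a: False}
  {a: True, i: False}


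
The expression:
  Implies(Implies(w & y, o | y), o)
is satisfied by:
  {o: True}


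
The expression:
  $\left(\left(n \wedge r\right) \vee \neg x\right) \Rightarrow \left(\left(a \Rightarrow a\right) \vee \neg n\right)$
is always true.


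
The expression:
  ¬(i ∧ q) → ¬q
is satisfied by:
  {i: True, q: False}
  {q: False, i: False}
  {q: True, i: True}


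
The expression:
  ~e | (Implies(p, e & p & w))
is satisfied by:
  {w: True, p: False, e: False}
  {p: False, e: False, w: False}
  {w: True, e: True, p: False}
  {e: True, p: False, w: False}
  {w: True, p: True, e: False}
  {p: True, w: False, e: False}
  {w: True, e: True, p: True}


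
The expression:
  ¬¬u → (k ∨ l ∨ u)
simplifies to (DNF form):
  True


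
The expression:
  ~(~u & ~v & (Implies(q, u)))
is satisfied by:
  {q: True, v: True, u: True}
  {q: True, v: True, u: False}
  {q: True, u: True, v: False}
  {q: True, u: False, v: False}
  {v: True, u: True, q: False}
  {v: True, u: False, q: False}
  {u: True, v: False, q: False}


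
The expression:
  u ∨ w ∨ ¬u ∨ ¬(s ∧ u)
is always true.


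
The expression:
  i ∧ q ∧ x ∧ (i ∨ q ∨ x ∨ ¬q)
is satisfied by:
  {i: True, x: True, q: True}


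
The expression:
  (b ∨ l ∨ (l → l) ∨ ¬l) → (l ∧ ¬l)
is never true.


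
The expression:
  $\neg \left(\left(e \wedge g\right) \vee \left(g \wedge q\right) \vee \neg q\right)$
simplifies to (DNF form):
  $q \wedge \neg g$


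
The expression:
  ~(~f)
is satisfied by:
  {f: True}


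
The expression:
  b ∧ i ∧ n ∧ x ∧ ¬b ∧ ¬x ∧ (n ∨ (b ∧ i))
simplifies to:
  False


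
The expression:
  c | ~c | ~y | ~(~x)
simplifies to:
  True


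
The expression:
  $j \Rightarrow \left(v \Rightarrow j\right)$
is always true.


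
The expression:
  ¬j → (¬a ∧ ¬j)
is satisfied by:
  {j: True, a: False}
  {a: False, j: False}
  {a: True, j: True}


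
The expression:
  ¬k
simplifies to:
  ¬k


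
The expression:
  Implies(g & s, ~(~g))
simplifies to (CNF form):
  True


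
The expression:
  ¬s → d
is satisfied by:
  {d: True, s: True}
  {d: True, s: False}
  {s: True, d: False}


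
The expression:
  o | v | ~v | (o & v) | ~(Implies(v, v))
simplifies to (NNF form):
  True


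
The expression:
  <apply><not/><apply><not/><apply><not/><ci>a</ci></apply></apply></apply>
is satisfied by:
  {a: False}


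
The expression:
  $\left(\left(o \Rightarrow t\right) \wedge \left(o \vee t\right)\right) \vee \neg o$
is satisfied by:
  {t: True, o: False}
  {o: False, t: False}
  {o: True, t: True}


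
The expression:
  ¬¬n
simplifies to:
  n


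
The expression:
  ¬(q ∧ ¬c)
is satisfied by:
  {c: True, q: False}
  {q: False, c: False}
  {q: True, c: True}


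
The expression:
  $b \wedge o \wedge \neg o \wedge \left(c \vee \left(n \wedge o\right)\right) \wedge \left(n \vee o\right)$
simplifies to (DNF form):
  $\text{False}$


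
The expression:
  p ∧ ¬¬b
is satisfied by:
  {p: True, b: True}


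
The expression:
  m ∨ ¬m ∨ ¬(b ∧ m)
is always true.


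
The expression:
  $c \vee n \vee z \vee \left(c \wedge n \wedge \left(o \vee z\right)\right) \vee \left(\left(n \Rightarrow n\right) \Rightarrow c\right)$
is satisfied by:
  {n: True, z: True, c: True}
  {n: True, z: True, c: False}
  {n: True, c: True, z: False}
  {n: True, c: False, z: False}
  {z: True, c: True, n: False}
  {z: True, c: False, n: False}
  {c: True, z: False, n: False}


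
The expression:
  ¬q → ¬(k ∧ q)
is always true.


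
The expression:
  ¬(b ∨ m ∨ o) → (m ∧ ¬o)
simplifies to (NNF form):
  b ∨ m ∨ o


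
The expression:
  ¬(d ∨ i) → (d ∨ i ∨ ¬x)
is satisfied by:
  {i: True, d: True, x: False}
  {i: True, d: False, x: False}
  {d: True, i: False, x: False}
  {i: False, d: False, x: False}
  {i: True, x: True, d: True}
  {i: True, x: True, d: False}
  {x: True, d: True, i: False}


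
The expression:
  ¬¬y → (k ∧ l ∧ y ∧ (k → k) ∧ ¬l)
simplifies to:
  ¬y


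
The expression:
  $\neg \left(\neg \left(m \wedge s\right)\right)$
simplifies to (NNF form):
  $m \wedge s$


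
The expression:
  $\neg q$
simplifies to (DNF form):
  $\neg q$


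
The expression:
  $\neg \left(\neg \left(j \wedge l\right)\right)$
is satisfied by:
  {j: True, l: True}


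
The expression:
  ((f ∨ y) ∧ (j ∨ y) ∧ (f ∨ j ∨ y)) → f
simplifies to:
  f ∨ ¬y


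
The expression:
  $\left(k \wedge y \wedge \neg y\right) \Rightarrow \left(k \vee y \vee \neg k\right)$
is always true.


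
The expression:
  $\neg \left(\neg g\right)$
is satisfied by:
  {g: True}


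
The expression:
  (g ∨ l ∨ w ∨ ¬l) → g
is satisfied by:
  {g: True}


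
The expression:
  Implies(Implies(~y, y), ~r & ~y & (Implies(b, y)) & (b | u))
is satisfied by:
  {y: False}


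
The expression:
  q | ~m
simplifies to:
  q | ~m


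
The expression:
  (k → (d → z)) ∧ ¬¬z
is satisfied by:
  {z: True}


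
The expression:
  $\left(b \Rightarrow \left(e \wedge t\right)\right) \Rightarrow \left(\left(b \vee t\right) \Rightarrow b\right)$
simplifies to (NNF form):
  $b \vee \neg t$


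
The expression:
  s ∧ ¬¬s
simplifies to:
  s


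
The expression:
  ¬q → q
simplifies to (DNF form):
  q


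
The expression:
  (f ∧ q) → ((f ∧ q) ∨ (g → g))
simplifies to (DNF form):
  True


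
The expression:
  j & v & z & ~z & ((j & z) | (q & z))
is never true.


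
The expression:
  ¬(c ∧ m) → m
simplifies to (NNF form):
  m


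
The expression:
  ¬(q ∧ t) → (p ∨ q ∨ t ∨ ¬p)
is always true.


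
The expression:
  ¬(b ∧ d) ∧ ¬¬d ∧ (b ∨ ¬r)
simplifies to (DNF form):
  d ∧ ¬b ∧ ¬r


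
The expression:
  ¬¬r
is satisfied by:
  {r: True}


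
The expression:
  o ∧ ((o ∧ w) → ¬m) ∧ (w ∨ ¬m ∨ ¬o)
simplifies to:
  o ∧ ¬m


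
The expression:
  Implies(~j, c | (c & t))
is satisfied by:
  {c: True, j: True}
  {c: True, j: False}
  {j: True, c: False}


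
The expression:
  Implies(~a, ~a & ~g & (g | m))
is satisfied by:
  {a: True, m: True, g: False}
  {a: True, g: False, m: False}
  {a: True, m: True, g: True}
  {a: True, g: True, m: False}
  {m: True, g: False, a: False}


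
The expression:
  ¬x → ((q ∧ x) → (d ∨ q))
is always true.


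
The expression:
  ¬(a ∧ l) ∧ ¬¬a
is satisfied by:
  {a: True, l: False}


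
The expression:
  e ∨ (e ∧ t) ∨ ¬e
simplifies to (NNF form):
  True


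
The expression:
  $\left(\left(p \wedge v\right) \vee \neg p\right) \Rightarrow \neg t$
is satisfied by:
  {p: True, v: False, t: False}
  {v: False, t: False, p: False}
  {p: True, v: True, t: False}
  {v: True, p: False, t: False}
  {t: True, p: True, v: False}


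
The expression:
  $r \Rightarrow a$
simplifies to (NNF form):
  $a \vee \neg r$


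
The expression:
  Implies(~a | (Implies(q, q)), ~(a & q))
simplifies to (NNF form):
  ~a | ~q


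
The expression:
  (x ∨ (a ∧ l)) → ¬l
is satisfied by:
  {a: False, l: False, x: False}
  {x: True, a: False, l: False}
  {a: True, x: False, l: False}
  {x: True, a: True, l: False}
  {l: True, x: False, a: False}


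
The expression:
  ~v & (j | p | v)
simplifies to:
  ~v & (j | p)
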